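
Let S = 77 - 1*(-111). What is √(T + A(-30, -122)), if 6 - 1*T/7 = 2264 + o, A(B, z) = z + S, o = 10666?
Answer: I*√90402 ≈ 300.67*I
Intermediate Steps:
S = 188 (S = 77 + 111 = 188)
A(B, z) = 188 + z (A(B, z) = z + 188 = 188 + z)
T = -90468 (T = 42 - 7*(2264 + 10666) = 42 - 7*12930 = 42 - 90510 = -90468)
√(T + A(-30, -122)) = √(-90468 + (188 - 122)) = √(-90468 + 66) = √(-90402) = I*√90402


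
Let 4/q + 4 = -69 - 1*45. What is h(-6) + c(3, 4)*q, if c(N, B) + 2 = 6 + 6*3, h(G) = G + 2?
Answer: -280/59 ≈ -4.7458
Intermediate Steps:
q = -2/59 (q = 4/(-4 + (-69 - 1*45)) = 4/(-4 + (-69 - 45)) = 4/(-4 - 114) = 4/(-118) = 4*(-1/118) = -2/59 ≈ -0.033898)
h(G) = 2 + G
c(N, B) = 22 (c(N, B) = -2 + (6 + 6*3) = -2 + (6 + 18) = -2 + 24 = 22)
h(-6) + c(3, 4)*q = (2 - 6) + 22*(-2/59) = -4 - 44/59 = -280/59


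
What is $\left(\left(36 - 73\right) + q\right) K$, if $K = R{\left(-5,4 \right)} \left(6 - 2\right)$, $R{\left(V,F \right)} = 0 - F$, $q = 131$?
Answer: $-1504$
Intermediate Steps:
$R{\left(V,F \right)} = - F$
$K = -16$ ($K = \left(-1\right) 4 \left(6 - 2\right) = \left(-4\right) 4 = -16$)
$\left(\left(36 - 73\right) + q\right) K = \left(\left(36 - 73\right) + 131\right) \left(-16\right) = \left(-37 + 131\right) \left(-16\right) = 94 \left(-16\right) = -1504$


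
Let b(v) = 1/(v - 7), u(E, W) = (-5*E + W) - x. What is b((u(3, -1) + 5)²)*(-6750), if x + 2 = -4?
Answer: -375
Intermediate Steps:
x = -6 (x = -2 - 4 = -6)
u(E, W) = 6 + W - 5*E (u(E, W) = (-5*E + W) - 1*(-6) = (W - 5*E) + 6 = 6 + W - 5*E)
b(v) = 1/(-7 + v)
b((u(3, -1) + 5)²)*(-6750) = -6750/(-7 + ((6 - 1 - 5*3) + 5)²) = -6750/(-7 + ((6 - 1 - 15) + 5)²) = -6750/(-7 + (-10 + 5)²) = -6750/(-7 + (-5)²) = -6750/(-7 + 25) = -6750/18 = (1/18)*(-6750) = -375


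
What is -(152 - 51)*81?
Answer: -8181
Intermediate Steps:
-(152 - 51)*81 = -101*81 = -1*8181 = -8181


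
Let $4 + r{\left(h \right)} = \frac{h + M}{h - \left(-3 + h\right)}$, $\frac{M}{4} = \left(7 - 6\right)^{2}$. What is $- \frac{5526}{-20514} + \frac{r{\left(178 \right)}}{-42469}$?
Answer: $\frac{116760617}{435604533} \approx 0.26804$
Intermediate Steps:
$M = 4$ ($M = 4 \left(7 - 6\right)^{2} = 4 \cdot 1^{2} = 4 \cdot 1 = 4$)
$r{\left(h \right)} = - \frac{8}{3} + \frac{h}{3}$ ($r{\left(h \right)} = -4 + \frac{h + 4}{h - \left(-3 + h\right)} = -4 + \frac{4 + h}{3} = -4 + \left(4 + h\right) \frac{1}{3} = -4 + \left(\frac{4}{3} + \frac{h}{3}\right) = - \frac{8}{3} + \frac{h}{3}$)
$- \frac{5526}{-20514} + \frac{r{\left(178 \right)}}{-42469} = - \frac{5526}{-20514} + \frac{- \frac{8}{3} + \frac{1}{3} \cdot 178}{-42469} = \left(-5526\right) \left(- \frac{1}{20514}\right) + \left(- \frac{8}{3} + \frac{178}{3}\right) \left(- \frac{1}{42469}\right) = \frac{921}{3419} + \frac{170}{3} \left(- \frac{1}{42469}\right) = \frac{921}{3419} - \frac{170}{127407} = \frac{116760617}{435604533}$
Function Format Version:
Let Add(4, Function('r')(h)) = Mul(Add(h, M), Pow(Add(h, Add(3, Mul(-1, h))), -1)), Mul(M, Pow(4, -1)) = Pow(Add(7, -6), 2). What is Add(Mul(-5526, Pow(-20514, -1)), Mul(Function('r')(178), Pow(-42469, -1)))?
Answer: Rational(116760617, 435604533) ≈ 0.26804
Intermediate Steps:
M = 4 (M = Mul(4, Pow(Add(7, -6), 2)) = Mul(4, Pow(1, 2)) = Mul(4, 1) = 4)
Function('r')(h) = Add(Rational(-8, 3), Mul(Rational(1, 3), h)) (Function('r')(h) = Add(-4, Mul(Add(h, 4), Pow(Add(h, Add(3, Mul(-1, h))), -1))) = Add(-4, Mul(Add(4, h), Pow(3, -1))) = Add(-4, Mul(Add(4, h), Rational(1, 3))) = Add(-4, Add(Rational(4, 3), Mul(Rational(1, 3), h))) = Add(Rational(-8, 3), Mul(Rational(1, 3), h)))
Add(Mul(-5526, Pow(-20514, -1)), Mul(Function('r')(178), Pow(-42469, -1))) = Add(Mul(-5526, Pow(-20514, -1)), Mul(Add(Rational(-8, 3), Mul(Rational(1, 3), 178)), Pow(-42469, -1))) = Add(Mul(-5526, Rational(-1, 20514)), Mul(Add(Rational(-8, 3), Rational(178, 3)), Rational(-1, 42469))) = Add(Rational(921, 3419), Mul(Rational(170, 3), Rational(-1, 42469))) = Add(Rational(921, 3419), Rational(-170, 127407)) = Rational(116760617, 435604533)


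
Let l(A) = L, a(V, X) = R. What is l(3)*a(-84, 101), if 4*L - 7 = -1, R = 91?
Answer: 273/2 ≈ 136.50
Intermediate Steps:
L = 3/2 (L = 7/4 + (1/4)*(-1) = 7/4 - 1/4 = 3/2 ≈ 1.5000)
a(V, X) = 91
l(A) = 3/2
l(3)*a(-84, 101) = (3/2)*91 = 273/2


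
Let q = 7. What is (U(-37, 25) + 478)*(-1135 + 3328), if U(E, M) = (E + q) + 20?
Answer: 1026324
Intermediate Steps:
U(E, M) = 27 + E (U(E, M) = (E + 7) + 20 = (7 + E) + 20 = 27 + E)
(U(-37, 25) + 478)*(-1135 + 3328) = ((27 - 37) + 478)*(-1135 + 3328) = (-10 + 478)*2193 = 468*2193 = 1026324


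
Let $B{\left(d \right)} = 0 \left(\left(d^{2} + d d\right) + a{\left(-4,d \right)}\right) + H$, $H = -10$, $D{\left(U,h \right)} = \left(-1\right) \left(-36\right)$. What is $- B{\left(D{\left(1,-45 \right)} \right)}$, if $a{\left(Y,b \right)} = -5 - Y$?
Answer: $10$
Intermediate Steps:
$D{\left(U,h \right)} = 36$
$B{\left(d \right)} = -10$ ($B{\left(d \right)} = 0 \left(\left(d^{2} + d d\right) - 1\right) - 10 = 0 \left(\left(d^{2} + d^{2}\right) + \left(-5 + 4\right)\right) - 10 = 0 \left(2 d^{2} - 1\right) - 10 = 0 \left(-1 + 2 d^{2}\right) - 10 = 0 - 10 = -10$)
$- B{\left(D{\left(1,-45 \right)} \right)} = \left(-1\right) \left(-10\right) = 10$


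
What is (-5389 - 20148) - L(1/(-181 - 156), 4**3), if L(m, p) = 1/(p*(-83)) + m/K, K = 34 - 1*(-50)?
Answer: -960013045483/37593024 ≈ -25537.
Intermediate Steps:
K = 84 (K = 34 + 50 = 84)
L(m, p) = -1/(83*p) + m/84 (L(m, p) = 1/(p*(-83)) + m/84 = -1/83/p + m*(1/84) = -1/(83*p) + m/84)
(-5389 - 20148) - L(1/(-181 - 156), 4**3) = (-5389 - 20148) - (-1/(83*(4**3)) + 1/(84*(-181 - 156))) = -25537 - (-1/83/64 + (1/84)/(-337)) = -25537 - (-1/83*1/64 + (1/84)*(-1/337)) = -25537 - (-1/5312 - 1/28308) = -25537 - 1*(-8405/37593024) = -25537 + 8405/37593024 = -960013045483/37593024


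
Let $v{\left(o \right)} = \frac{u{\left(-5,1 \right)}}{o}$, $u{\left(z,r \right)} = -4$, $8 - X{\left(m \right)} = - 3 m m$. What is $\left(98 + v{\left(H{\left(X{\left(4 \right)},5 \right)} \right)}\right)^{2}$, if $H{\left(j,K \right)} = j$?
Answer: $\frac{1879641}{196} \approx 9590.0$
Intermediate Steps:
$X{\left(m \right)} = 8 + 3 m^{2}$ ($X{\left(m \right)} = 8 - - 3 m m = 8 - - 3 m^{2} = 8 + 3 m^{2}$)
$v{\left(o \right)} = - \frac{4}{o}$
$\left(98 + v{\left(H{\left(X{\left(4 \right)},5 \right)} \right)}\right)^{2} = \left(98 - \frac{4}{8 + 3 \cdot 4^{2}}\right)^{2} = \left(98 - \frac{4}{8 + 3 \cdot 16}\right)^{2} = \left(98 - \frac{4}{8 + 48}\right)^{2} = \left(98 - \frac{4}{56}\right)^{2} = \left(98 - \frac{1}{14}\right)^{2} = \left(\frac{1371}{14}\right)^{2} = \frac{1879641}{196}$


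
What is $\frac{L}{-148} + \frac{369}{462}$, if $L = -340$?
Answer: $\frac{17641}{5698} \approx 3.096$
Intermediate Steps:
$\frac{L}{-148} + \frac{369}{462} = - \frac{340}{-148} + \frac{369}{462} = \left(-340\right) \left(- \frac{1}{148}\right) + 369 \cdot \frac{1}{462} = \frac{85}{37} + \frac{123}{154} = \frac{17641}{5698}$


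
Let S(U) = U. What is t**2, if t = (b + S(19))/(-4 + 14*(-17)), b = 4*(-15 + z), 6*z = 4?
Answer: 13225/527076 ≈ 0.025091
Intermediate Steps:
z = 2/3 (z = (1/6)*4 = 2/3 ≈ 0.66667)
b = -172/3 (b = 4*(-15 + 2/3) = 4*(-43/3) = -172/3 ≈ -57.333)
t = 115/726 (t = (-172/3 + 19)/(-4 + 14*(-17)) = -115/(3*(-4 - 238)) = -115/3/(-242) = -115/3*(-1/242) = 115/726 ≈ 0.15840)
t**2 = (115/726)**2 = 13225/527076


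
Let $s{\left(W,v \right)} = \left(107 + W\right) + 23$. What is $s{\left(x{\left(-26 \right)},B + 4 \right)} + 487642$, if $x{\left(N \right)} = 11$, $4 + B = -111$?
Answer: $487783$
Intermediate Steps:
$B = -115$ ($B = -4 - 111 = -115$)
$s{\left(W,v \right)} = 130 + W$
$s{\left(x{\left(-26 \right)},B + 4 \right)} + 487642 = \left(130 + 11\right) + 487642 = 141 + 487642 = 487783$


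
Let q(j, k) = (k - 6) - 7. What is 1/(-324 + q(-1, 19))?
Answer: -1/318 ≈ -0.0031447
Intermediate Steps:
q(j, k) = -13 + k (q(j, k) = (-6 + k) - 7 = -13 + k)
1/(-324 + q(-1, 19)) = 1/(-324 + (-13 + 19)) = 1/(-324 + 6) = 1/(-318) = -1/318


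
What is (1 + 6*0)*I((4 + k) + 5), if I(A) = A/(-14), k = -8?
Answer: -1/14 ≈ -0.071429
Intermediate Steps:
I(A) = -A/14 (I(A) = A*(-1/14) = -A/14)
(1 + 6*0)*I((4 + k) + 5) = (1 + 6*0)*(-((4 - 8) + 5)/14) = (1 + 0)*(-(-4 + 5)/14) = 1*(-1/14*1) = 1*(-1/14) = -1/14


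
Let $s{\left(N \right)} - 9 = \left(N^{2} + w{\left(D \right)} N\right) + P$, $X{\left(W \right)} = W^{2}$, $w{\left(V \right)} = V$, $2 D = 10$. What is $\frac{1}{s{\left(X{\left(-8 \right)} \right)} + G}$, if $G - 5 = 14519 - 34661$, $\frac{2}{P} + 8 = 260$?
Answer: $- \frac{126}{1979711} \approx -6.3646 \cdot 10^{-5}$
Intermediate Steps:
$P = \frac{1}{126}$ ($P = \frac{2}{-8 + 260} = \frac{2}{252} = 2 \cdot \frac{1}{252} = \frac{1}{126} \approx 0.0079365$)
$D = 5$ ($D = \frac{1}{2} \cdot 10 = 5$)
$G = -20137$ ($G = 5 + \left(14519 - 34661\right) = 5 - 20142 = -20137$)
$s{\left(N \right)} = \frac{1135}{126} + N^{2} + 5 N$ ($s{\left(N \right)} = 9 + \left(\left(N^{2} + 5 N\right) + \frac{1}{126}\right) = 9 + \left(\frac{1}{126} + N^{2} + 5 N\right) = \frac{1135}{126} + N^{2} + 5 N$)
$\frac{1}{s{\left(X{\left(-8 \right)} \right)} + G} = \frac{1}{\left(\frac{1135}{126} + \left(\left(-8\right)^{2}\right)^{2} + 5 \left(-8\right)^{2}\right) - 20137} = \frac{1}{\left(\frac{1135}{126} + 64^{2} + 5 \cdot 64\right) - 20137} = \frac{1}{\left(\frac{1135}{126} + 4096 + 320\right) - 20137} = \frac{1}{\frac{557551}{126} - 20137} = \frac{1}{- \frac{1979711}{126}} = - \frac{126}{1979711}$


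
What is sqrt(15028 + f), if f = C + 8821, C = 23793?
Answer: sqrt(47642) ≈ 218.27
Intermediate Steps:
f = 32614 (f = 23793 + 8821 = 32614)
sqrt(15028 + f) = sqrt(15028 + 32614) = sqrt(47642)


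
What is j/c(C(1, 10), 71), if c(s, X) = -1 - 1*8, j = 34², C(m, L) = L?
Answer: -1156/9 ≈ -128.44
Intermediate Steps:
j = 1156
c(s, X) = -9 (c(s, X) = -1 - 8 = -9)
j/c(C(1, 10), 71) = 1156/(-9) = 1156*(-⅑) = -1156/9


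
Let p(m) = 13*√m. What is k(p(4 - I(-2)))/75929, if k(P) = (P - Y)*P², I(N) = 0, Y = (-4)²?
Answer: 6760/75929 ≈ 0.089031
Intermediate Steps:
Y = 16
k(P) = P²*(-16 + P) (k(P) = (P - 1*16)*P² = (P - 16)*P² = (-16 + P)*P² = P²*(-16 + P))
k(p(4 - I(-2)))/75929 = ((13*√(4 - 1*0))²*(-16 + 13*√(4 - 1*0)))/75929 = ((13*√(4 + 0))²*(-16 + 13*√(4 + 0)))*(1/75929) = ((13*√4)²*(-16 + 13*√4))*(1/75929) = ((13*2)²*(-16 + 13*2))*(1/75929) = (26²*(-16 + 26))*(1/75929) = (676*10)*(1/75929) = 6760*(1/75929) = 6760/75929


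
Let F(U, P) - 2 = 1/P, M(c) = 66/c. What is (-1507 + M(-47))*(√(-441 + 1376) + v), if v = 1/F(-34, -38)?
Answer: -538802/705 - 70895*√935/47 ≈ -46888.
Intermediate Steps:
F(U, P) = 2 + 1/P
v = 38/75 (v = 1/(2 + 1/(-38)) = 1/(2 - 1/38) = 1/(75/38) = 38/75 ≈ 0.50667)
(-1507 + M(-47))*(√(-441 + 1376) + v) = (-1507 + 66/(-47))*(√(-441 + 1376) + 38/75) = (-1507 + 66*(-1/47))*(√935 + 38/75) = (-1507 - 66/47)*(38/75 + √935) = -70895*(38/75 + √935)/47 = -538802/705 - 70895*√935/47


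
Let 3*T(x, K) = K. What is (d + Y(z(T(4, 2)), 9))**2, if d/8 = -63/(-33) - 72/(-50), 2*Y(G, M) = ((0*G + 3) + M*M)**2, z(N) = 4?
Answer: 955639194624/75625 ≈ 1.2637e+7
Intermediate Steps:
T(x, K) = K/3
Y(G, M) = (3 + M**2)**2/2 (Y(G, M) = ((0*G + 3) + M*M)**2/2 = ((0 + 3) + M**2)**2/2 = (3 + M**2)**2/2)
d = 7368/275 (d = 8*(-63/(-33) - 72/(-50)) = 8*(-63*(-1/33) - 72*(-1/50)) = 8*(21/11 + 36/25) = 8*(921/275) = 7368/275 ≈ 26.793)
(d + Y(z(T(4, 2)), 9))**2 = (7368/275 + (3 + 9**2)**2/2)**2 = (7368/275 + (3 + 81)**2/2)**2 = (7368/275 + (1/2)*84**2)**2 = (7368/275 + (1/2)*7056)**2 = (7368/275 + 3528)**2 = (977568/275)**2 = 955639194624/75625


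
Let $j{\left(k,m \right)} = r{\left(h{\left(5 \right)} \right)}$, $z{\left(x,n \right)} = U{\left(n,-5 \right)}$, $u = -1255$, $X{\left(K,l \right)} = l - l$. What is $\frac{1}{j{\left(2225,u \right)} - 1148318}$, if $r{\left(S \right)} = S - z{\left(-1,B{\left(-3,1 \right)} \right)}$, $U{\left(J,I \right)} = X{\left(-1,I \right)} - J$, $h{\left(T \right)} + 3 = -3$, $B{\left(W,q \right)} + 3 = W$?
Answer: $- \frac{1}{1148330} \approx -8.7083 \cdot 10^{-7}$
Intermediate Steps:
$B{\left(W,q \right)} = -3 + W$
$h{\left(T \right)} = -6$ ($h{\left(T \right)} = -3 - 3 = -6$)
$X{\left(K,l \right)} = 0$
$U{\left(J,I \right)} = - J$ ($U{\left(J,I \right)} = 0 - J = - J$)
$z{\left(x,n \right)} = - n$
$r{\left(S \right)} = -6 + S$ ($r{\left(S \right)} = S - - (-3 - 3) = S - \left(-1\right) \left(-6\right) = S - 6 = -6 + S$)
$j{\left(k,m \right)} = -12$ ($j{\left(k,m \right)} = -6 - 6 = -12$)
$\frac{1}{j{\left(2225,u \right)} - 1148318} = \frac{1}{-12 - 1148318} = \frac{1}{-1148330} = - \frac{1}{1148330}$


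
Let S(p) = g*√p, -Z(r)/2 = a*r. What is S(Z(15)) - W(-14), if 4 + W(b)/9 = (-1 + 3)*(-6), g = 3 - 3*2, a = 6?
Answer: 144 - 18*I*√5 ≈ 144.0 - 40.249*I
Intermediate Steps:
g = -3 (g = 3 - 6 = -3)
Z(r) = -12*r
W(b) = -144 (W(b) = -36 + 9*((-1 + 3)*(-6)) = -36 + 9*(2*(-6)) = -36 + 9*(-12) = -36 - 108 = -144)
S(p) = -3*√p
S(Z(15)) - W(-14) = -3*6*I*√5 - 1*(-144) = -18*I*√5 + 144 = 144 - 18*I*√5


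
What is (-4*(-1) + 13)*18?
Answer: 306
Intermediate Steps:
(-4*(-1) + 13)*18 = (4 + 13)*18 = 17*18 = 306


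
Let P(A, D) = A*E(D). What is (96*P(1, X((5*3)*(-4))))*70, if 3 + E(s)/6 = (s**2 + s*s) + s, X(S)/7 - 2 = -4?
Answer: 15120000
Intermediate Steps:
X(S) = -14 (X(S) = 14 + 7*(-4) = 14 - 28 = -14)
E(s) = -18 + 6*s + 12*s**2 (E(s) = -18 + 6*((s**2 + s*s) + s) = -18 + 6*((s**2 + s**2) + s) = -18 + 6*(2*s**2 + s) = -18 + 6*(s + 2*s**2) = -18 + (6*s + 12*s**2) = -18 + 6*s + 12*s**2)
P(A, D) = A*(-18 + 6*D + 12*D**2)
(96*P(1, X((5*3)*(-4))))*70 = (96*(6*1*(-3 - 14 + 2*(-14)**2)))*70 = (96*(6*1*(-3 - 14 + 2*196)))*70 = (96*(6*1*(-3 - 14 + 392)))*70 = (96*(6*1*375))*70 = (96*2250)*70 = 216000*70 = 15120000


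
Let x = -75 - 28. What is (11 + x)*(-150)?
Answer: 13800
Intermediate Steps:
x = -103
(11 + x)*(-150) = (11 - 103)*(-150) = -92*(-150) = 13800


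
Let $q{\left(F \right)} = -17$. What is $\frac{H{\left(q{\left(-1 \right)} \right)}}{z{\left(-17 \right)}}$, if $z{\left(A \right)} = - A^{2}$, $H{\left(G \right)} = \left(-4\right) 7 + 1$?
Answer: $\frac{27}{289} \approx 0.093426$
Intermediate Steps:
$H{\left(G \right)} = -27$ ($H{\left(G \right)} = -28 + 1 = -27$)
$\frac{H{\left(q{\left(-1 \right)} \right)}}{z{\left(-17 \right)}} = - \frac{27}{\left(-1\right) \left(-17\right)^{2}} = - \frac{27}{\left(-1\right) 289} = - \frac{27}{-289} = \left(-27\right) \left(- \frac{1}{289}\right) = \frac{27}{289}$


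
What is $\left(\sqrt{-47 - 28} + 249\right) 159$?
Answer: $39591 + 795 i \sqrt{3} \approx 39591.0 + 1377.0 i$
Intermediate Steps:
$\left(\sqrt{-47 - 28} + 249\right) 159 = \left(\sqrt{-75} + 249\right) 159 = \left(5 i \sqrt{3} + 249\right) 159 = \left(249 + 5 i \sqrt{3}\right) 159 = 39591 + 795 i \sqrt{3}$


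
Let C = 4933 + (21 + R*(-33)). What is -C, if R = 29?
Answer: -3997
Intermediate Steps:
C = 3997 (C = 4933 + (21 + 29*(-33)) = 4933 + (21 - 957) = 4933 - 936 = 3997)
-C = -1*3997 = -3997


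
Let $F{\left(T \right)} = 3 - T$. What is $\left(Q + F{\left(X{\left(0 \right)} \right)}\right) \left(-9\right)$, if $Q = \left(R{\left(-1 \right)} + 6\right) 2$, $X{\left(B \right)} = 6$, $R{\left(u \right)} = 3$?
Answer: $-135$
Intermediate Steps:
$Q = 18$ ($Q = \left(3 + 6\right) 2 = 9 \cdot 2 = 18$)
$\left(Q + F{\left(X{\left(0 \right)} \right)}\right) \left(-9\right) = \left(18 + \left(3 - 6\right)\right) \left(-9\right) = \left(18 - 3\right) \left(-9\right) = 15 \left(-9\right) = -135$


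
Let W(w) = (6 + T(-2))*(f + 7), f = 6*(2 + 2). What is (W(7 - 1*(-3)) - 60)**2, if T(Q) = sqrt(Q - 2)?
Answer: 12032 + 15624*I ≈ 12032.0 + 15624.0*I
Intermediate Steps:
T(Q) = sqrt(-2 + Q)
f = 24 (f = 6*4 = 24)
W(w) = 186 + 62*I (W(w) = (6 + sqrt(-2 - 2))*(24 + 7) = (6 + sqrt(-4))*31 = (6 + 2*I)*31 = 186 + 62*I)
(W(7 - 1*(-3)) - 60)**2 = ((186 + 62*I) - 60)**2 = (126 + 62*I)**2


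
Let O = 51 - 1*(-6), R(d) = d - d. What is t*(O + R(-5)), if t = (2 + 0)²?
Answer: 228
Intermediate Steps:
R(d) = 0
O = 57 (O = 51 + 6 = 57)
t = 4 (t = 2² = 4)
t*(O + R(-5)) = 4*(57 + 0) = 4*57 = 228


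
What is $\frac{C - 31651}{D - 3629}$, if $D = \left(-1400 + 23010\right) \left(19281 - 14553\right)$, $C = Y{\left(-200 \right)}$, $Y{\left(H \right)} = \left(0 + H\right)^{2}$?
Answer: $\frac{759}{9288041} \approx 8.1718 \cdot 10^{-5}$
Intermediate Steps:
$Y{\left(H \right)} = H^{2}$
$C = 40000$ ($C = \left(-200\right)^{2} = 40000$)
$D = 102172080$ ($D = 21610 \cdot 4728 = 102172080$)
$\frac{C - 31651}{D - 3629} = \frac{40000 - 31651}{102172080 - 3629} = \frac{8349}{102168451} = 8349 \cdot \frac{1}{102168451} = \frac{759}{9288041}$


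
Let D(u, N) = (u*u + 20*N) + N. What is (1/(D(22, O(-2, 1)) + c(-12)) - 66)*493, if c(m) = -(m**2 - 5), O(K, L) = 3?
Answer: -780883/24 ≈ -32537.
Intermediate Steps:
c(m) = 5 - m**2 (c(m) = -(-5 + m**2) = 5 - m**2)
D(u, N) = u**2 + 21*N (D(u, N) = (u**2 + 20*N) + N = u**2 + 21*N)
(1/(D(22, O(-2, 1)) + c(-12)) - 66)*493 = (1/((22**2 + 21*3) + (5 - 1*(-12)**2)) - 66)*493 = (1/((484 + 63) + (5 - 1*144)) - 66)*493 = (1/(547 + (5 - 144)) - 66)*493 = (1/(547 - 139) - 66)*493 = (1/408 - 66)*493 = -26927/408*493 = -780883/24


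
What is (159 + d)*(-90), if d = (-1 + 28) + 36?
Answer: -19980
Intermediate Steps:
d = 63 (d = 27 + 36 = 63)
(159 + d)*(-90) = (159 + 63)*(-90) = 222*(-90) = -19980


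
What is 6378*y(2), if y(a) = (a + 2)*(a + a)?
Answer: 102048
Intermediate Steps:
y(a) = 2*a*(2 + a) (y(a) = (2 + a)*(2*a) = 2*a*(2 + a))
6378*y(2) = 6378*(2*2*(2 + 2)) = 6378*(2*2*4) = 6378*16 = 102048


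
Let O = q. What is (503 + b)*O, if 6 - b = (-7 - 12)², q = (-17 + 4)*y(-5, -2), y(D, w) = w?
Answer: 3848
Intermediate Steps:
q = 26 (q = (-17 + 4)*(-2) = -13*(-2) = 26)
b = -355 (b = 6 - (-7 - 12)² = 6 - 1*(-19)² = 6 - 1*361 = 6 - 361 = -355)
O = 26
(503 + b)*O = (503 - 355)*26 = 148*26 = 3848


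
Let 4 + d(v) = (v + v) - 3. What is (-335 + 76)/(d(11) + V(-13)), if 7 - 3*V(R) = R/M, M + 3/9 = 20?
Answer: -45843/3107 ≈ -14.755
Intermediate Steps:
M = 59/3 (M = -⅓ + 20 = 59/3 ≈ 19.667)
V(R) = 7/3 - R/59 (V(R) = 7/3 - R/(3*59/3) = 7/3 - R*3/(3*59) = 7/3 - R/59)
d(v) = -7 + 2*v (d(v) = -4 + ((v + v) - 3) = -4 + (2*v - 3) = -4 + (-3 + 2*v) = -7 + 2*v)
(-335 + 76)/(d(11) + V(-13)) = (-335 + 76)/((-7 + 2*11) + (7/3 - 1/59*(-13))) = -259/((-7 + 22) + (7/3 + 13/59)) = -259/(15 + 452/177) = -259/3107/177 = -259*177/3107 = -45843/3107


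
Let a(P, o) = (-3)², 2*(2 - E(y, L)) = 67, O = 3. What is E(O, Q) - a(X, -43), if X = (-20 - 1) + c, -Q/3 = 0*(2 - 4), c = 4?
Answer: -81/2 ≈ -40.500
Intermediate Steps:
Q = 0 (Q = -0*(2 - 4) = -0*(-2) = -3*0 = 0)
X = -17 (X = (-20 - 1) + 4 = -21 + 4 = -17)
E(y, L) = -63/2 (E(y, L) = 2 - ½*67 = 2 - 67/2 = -63/2)
a(P, o) = 9
E(O, Q) - a(X, -43) = -63/2 - 1*9 = -63/2 - 9 = -81/2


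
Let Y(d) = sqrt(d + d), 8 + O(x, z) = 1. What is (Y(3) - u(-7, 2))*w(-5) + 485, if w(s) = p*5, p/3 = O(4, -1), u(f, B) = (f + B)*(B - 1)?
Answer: -40 - 105*sqrt(6) ≈ -297.20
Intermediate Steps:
O(x, z) = -7 (O(x, z) = -8 + 1 = -7)
Y(d) = sqrt(2)*sqrt(d) (Y(d) = sqrt(2*d) = sqrt(2)*sqrt(d))
u(f, B) = (-1 + B)*(B + f) (u(f, B) = (B + f)*(-1 + B) = (-1 + B)*(B + f))
p = -21 (p = 3*(-7) = -21)
w(s) = -105 (w(s) = -21*5 = -105)
(Y(3) - u(-7, 2))*w(-5) + 485 = (sqrt(2)*sqrt(3) - (2**2 - 1*2 - 1*(-7) + 2*(-7)))*(-105) + 485 = (sqrt(6) - (4 - 2 + 7 - 14))*(-105) + 485 = (sqrt(6) - 1*(-5))*(-105) + 485 = (sqrt(6) + 5)*(-105) + 485 = (5 + sqrt(6))*(-105) + 485 = (-525 - 105*sqrt(6)) + 485 = -40 - 105*sqrt(6)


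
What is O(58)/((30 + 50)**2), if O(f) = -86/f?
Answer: -43/185600 ≈ -0.00023168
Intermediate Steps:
O(58)/((30 + 50)**2) = (-86/58)/((30 + 50)**2) = (-86*1/58)/(80**2) = -43/29/6400 = -43/29*1/6400 = -43/185600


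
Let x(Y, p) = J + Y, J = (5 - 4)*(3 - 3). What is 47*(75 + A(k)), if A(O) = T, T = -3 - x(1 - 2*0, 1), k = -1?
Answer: 3337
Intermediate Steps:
J = 0 (J = 1*0 = 0)
x(Y, p) = Y (x(Y, p) = 0 + Y = Y)
T = -4 (T = -3 - (1 - 2*0) = -3 - (1 + 0) = -3 - 1*1 = -3 - 1 = -4)
A(O) = -4
47*(75 + A(k)) = 47*(75 - 4) = 47*71 = 3337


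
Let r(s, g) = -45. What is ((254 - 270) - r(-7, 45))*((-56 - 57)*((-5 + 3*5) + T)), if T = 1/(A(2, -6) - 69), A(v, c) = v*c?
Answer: -2651093/81 ≈ -32730.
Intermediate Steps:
A(v, c) = c*v
T = -1/81 (T = 1/(-6*2 - 69) = 1/(-12 - 69) = 1/(-81) = -1/81 ≈ -0.012346)
((254 - 270) - r(-7, 45))*((-56 - 57)*((-5 + 3*5) + T)) = ((254 - 270) - 1*(-45))*((-56 - 57)*((-5 + 3*5) - 1/81)) = (-16 + 45)*(-113*((-5 + 15) - 1/81)) = 29*(-113*(10 - 1/81)) = 29*(-113*809/81) = 29*(-91417/81) = -2651093/81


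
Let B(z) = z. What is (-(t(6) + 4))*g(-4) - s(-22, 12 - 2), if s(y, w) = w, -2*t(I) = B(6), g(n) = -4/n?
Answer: -11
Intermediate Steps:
t(I) = -3 (t(I) = -½*6 = -3)
(-(t(6) + 4))*g(-4) - s(-22, 12 - 2) = (-(-3 + 4))*(-4/(-4)) - (12 - 2) = (-1*1)*(-4*(-¼)) - 1*10 = -1*1 - 10 = -1 - 10 = -11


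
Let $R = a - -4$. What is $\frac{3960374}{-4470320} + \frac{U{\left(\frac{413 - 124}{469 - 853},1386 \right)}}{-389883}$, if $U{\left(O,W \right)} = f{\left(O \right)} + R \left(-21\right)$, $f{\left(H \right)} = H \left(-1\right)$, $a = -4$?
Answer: $- \frac{37058060654963}{41829642541440} \approx -0.88593$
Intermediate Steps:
$f{\left(H \right)} = - H$
$R = 0$ ($R = -4 - -4 = -4 + 4 = 0$)
$U{\left(O,W \right)} = - O$ ($U{\left(O,W \right)} = - O + 0 \left(-21\right) = - O + 0 = - O$)
$\frac{3960374}{-4470320} + \frac{U{\left(\frac{413 - 124}{469 - 853},1386 \right)}}{-389883} = \frac{3960374}{-4470320} + \frac{\left(-1\right) \frac{413 - 124}{469 - 853}}{-389883} = 3960374 \left(- \frac{1}{4470320}\right) + - \frac{289}{-384} \left(- \frac{1}{389883}\right) = - \frac{1980187}{2235160} + - \frac{289 \left(-1\right)}{384} \left(- \frac{1}{389883}\right) = - \frac{1980187}{2235160} + \left(-1\right) \left(- \frac{289}{384}\right) \left(- \frac{1}{389883}\right) = - \frac{1980187}{2235160} + \frac{289}{384} \left(- \frac{1}{389883}\right) = - \frac{1980187}{2235160} - \frac{289}{149715072} = - \frac{37058060654963}{41829642541440}$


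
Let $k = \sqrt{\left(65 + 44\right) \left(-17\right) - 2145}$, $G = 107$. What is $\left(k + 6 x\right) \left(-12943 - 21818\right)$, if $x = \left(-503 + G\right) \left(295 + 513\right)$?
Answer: $66734445888 - 34761 i \sqrt{3998} \approx 6.6734 \cdot 10^{10} - 2.1979 \cdot 10^{6} i$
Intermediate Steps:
$x = -319968$ ($x = \left(-503 + 107\right) \left(295 + 513\right) = \left(-396\right) 808 = -319968$)
$k = i \sqrt{3998}$ ($k = \sqrt{109 \left(-17\right) - 2145} = \sqrt{-1853 - 2145} = \sqrt{-3998} = i \sqrt{3998} \approx 63.23 i$)
$\left(k + 6 x\right) \left(-12943 - 21818\right) = \left(i \sqrt{3998} + 6 \left(-319968\right)\right) \left(-12943 - 21818\right) = \left(i \sqrt{3998} - 1919808\right) \left(-34761\right) = \left(-1919808 + i \sqrt{3998}\right) \left(-34761\right) = 66734445888 - 34761 i \sqrt{3998}$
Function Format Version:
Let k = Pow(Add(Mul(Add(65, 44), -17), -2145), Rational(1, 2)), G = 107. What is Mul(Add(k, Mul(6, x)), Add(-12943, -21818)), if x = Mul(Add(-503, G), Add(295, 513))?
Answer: Add(66734445888, Mul(-34761, I, Pow(3998, Rational(1, 2)))) ≈ Add(6.6734e+10, Mul(-2.1979e+6, I))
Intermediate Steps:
x = -319968 (x = Mul(Add(-503, 107), Add(295, 513)) = Mul(-396, 808) = -319968)
k = Mul(I, Pow(3998, Rational(1, 2))) (k = Pow(Add(Mul(109, -17), -2145), Rational(1, 2)) = Pow(Add(-1853, -2145), Rational(1, 2)) = Pow(-3998, Rational(1, 2)) = Mul(I, Pow(3998, Rational(1, 2))) ≈ Mul(63.230, I))
Mul(Add(k, Mul(6, x)), Add(-12943, -21818)) = Mul(Add(Mul(I, Pow(3998, Rational(1, 2))), Mul(6, -319968)), Add(-12943, -21818)) = Mul(Add(Mul(I, Pow(3998, Rational(1, 2))), -1919808), -34761) = Mul(Add(-1919808, Mul(I, Pow(3998, Rational(1, 2)))), -34761) = Add(66734445888, Mul(-34761, I, Pow(3998, Rational(1, 2))))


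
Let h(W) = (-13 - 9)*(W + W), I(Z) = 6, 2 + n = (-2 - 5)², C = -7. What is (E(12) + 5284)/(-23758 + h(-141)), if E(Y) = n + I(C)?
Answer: -5337/17554 ≈ -0.30403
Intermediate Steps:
n = 47 (n = -2 + (-2 - 5)² = -2 + (-7)² = -2 + 49 = 47)
h(W) = -44*W
E(Y) = 53 (E(Y) = 47 + 6 = 53)
(E(12) + 5284)/(-23758 + h(-141)) = (53 + 5284)/(-23758 - 44*(-141)) = 5337/(-23758 + 6204) = 5337/(-17554) = 5337*(-1/17554) = -5337/17554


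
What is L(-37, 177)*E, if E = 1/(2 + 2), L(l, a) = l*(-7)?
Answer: 259/4 ≈ 64.750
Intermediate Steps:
L(l, a) = -7*l
E = ¼ (E = 1/4 = ¼ ≈ 0.25000)
L(-37, 177)*E = -7*(-37)*(¼) = 259*(¼) = 259/4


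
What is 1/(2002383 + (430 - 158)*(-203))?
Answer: 1/1947167 ≈ 5.1357e-7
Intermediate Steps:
1/(2002383 + (430 - 158)*(-203)) = 1/(2002383 + 272*(-203)) = 1/(2002383 - 55216) = 1/1947167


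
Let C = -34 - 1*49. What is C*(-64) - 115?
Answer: 5197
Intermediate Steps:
C = -83 (C = -34 - 49 = -83)
C*(-64) - 115 = -83*(-64) - 115 = 5312 - 115 = 5197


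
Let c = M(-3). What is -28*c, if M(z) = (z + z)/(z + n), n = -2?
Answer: -168/5 ≈ -33.600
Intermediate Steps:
M(z) = 2*z/(-2 + z) (M(z) = (z + z)/(z - 2) = (2*z)/(-2 + z) = 2*z/(-2 + z))
c = 6/5 (c = 2*(-3)/(-2 - 3) = 2*(-3)/(-5) = 2*(-3)*(-⅕) = 6/5 ≈ 1.2000)
-28*c = -28*6/5 = -168/5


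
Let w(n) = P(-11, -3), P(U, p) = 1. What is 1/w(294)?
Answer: 1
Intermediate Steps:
w(n) = 1
1/w(294) = 1/1 = 1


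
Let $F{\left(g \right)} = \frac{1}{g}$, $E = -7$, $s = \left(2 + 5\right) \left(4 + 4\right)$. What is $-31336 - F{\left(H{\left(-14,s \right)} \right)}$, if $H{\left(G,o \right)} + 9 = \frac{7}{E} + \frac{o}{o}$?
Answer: $- \frac{282023}{9} \approx -31336.0$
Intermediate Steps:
$s = 56$ ($s = 7 \cdot 8 = 56$)
$H{\left(G,o \right)} = -9$ ($H{\left(G,o \right)} = -9 + \left(\frac{7}{-7} + \frac{o}{o}\right) = -9 + \left(7 \left(- \frac{1}{7}\right) + 1\right) = -9 + \left(-1 + 1\right) = -9 + 0 = -9$)
$-31336 - F{\left(H{\left(-14,s \right)} \right)} = -31336 - \frac{1}{-9} = -31336 - - \frac{1}{9} = -31336 + \frac{1}{9} = - \frac{282023}{9}$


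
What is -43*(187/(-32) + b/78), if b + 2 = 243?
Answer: 147791/1248 ≈ 118.42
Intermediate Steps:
b = 241 (b = -2 + 243 = 241)
-43*(187/(-32) + b/78) = -43*(187/(-32) + 241/78) = -43*(187*(-1/32) + 241*(1/78)) = -43*(-187/32 + 241/78) = -43*(-3437/1248) = 147791/1248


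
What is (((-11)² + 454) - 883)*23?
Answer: -7084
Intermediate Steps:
(((-11)² + 454) - 883)*23 = ((121 + 454) - 883)*23 = (575 - 883)*23 = -308*23 = -7084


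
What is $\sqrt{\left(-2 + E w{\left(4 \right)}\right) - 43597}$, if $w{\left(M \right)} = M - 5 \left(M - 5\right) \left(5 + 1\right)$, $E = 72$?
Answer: $i \sqrt{41151} \approx 202.86 i$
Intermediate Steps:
$w{\left(M \right)} = 150 - 29 M$ ($w{\left(M \right)} = M - 5 \left(-5 + M\right) 6 = M - 5 \left(-30 + 6 M\right) = M - \left(-150 + 30 M\right) = 150 - 29 M$)
$\sqrt{\left(-2 + E w{\left(4 \right)}\right) - 43597} = \sqrt{\left(-2 + 72 \left(150 - 116\right)\right) - 43597} = \sqrt{\left(-2 + 72 \cdot 34\right) - 43597} = \sqrt{\left(-2 + 2448\right) - 43597} = \sqrt{2446 - 43597} = \sqrt{-41151} = i \sqrt{41151}$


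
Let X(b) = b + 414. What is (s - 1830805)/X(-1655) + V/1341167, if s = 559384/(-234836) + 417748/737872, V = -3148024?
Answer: 3792813832275718953211/2575030174814887652 ≈ 1472.9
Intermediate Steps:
X(b) = 414 + b
s = -2809388585/1547133116 (s = 559384*(-1/234836) + 417748*(1/737872) = -19978/8387 + 104437/184468 = -2809388585/1547133116 ≈ -1.8159)
(s - 1830805)/X(-1655) + V/1341167 = (-2809388585/1547133116 - 1830805)/(414 - 1655) - 3148024/1341167 = -2832501853826965/1547133116/(-1241) - 3148024*1/1341167 = -2832501853826965/1547133116*(-1/1241) - 3148024/1341167 = 2832501853826965/1919992196956 - 3148024/1341167 = 3792813832275718953211/2575030174814887652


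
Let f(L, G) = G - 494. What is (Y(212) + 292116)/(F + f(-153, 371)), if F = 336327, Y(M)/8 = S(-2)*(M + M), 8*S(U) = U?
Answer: 72817/84051 ≈ 0.86634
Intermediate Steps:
S(U) = U/8
f(L, G) = -494 + G
Y(M) = -4*M (Y(M) = 8*(((1/8)*(-2))*(M + M)) = 8*(-M/2) = -4*M)
(Y(212) + 292116)/(F + f(-153, 371)) = (-4*212 + 292116)/(336327 + (-494 + 371)) = (-848 + 292116)/(336327 - 123) = 291268/336204 = 291268*(1/336204) = 72817/84051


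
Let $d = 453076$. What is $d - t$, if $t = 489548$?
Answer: $-36472$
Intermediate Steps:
$d - t = 453076 - 489548 = -36472$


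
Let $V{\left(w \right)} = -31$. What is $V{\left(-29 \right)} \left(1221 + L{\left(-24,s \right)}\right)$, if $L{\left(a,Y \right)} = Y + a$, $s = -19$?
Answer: $-36518$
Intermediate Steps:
$V{\left(-29 \right)} \left(1221 + L{\left(-24,s \right)}\right) = - 31 \left(1221 - 43\right) = \left(-31\right) 1178 = -36518$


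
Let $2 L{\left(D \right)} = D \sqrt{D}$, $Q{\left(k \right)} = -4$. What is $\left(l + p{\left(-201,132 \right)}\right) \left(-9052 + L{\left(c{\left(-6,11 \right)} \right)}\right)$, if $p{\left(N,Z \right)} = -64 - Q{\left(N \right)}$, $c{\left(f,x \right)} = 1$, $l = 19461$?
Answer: $- \frac{351216303}{2} \approx -1.7561 \cdot 10^{8}$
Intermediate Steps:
$p{\left(N,Z \right)} = -60$ ($p{\left(N,Z \right)} = -64 - -4 = -64 + 4 = -60$)
$L{\left(D \right)} = \frac{D^{\frac{3}{2}}}{2}$ ($L{\left(D \right)} = \frac{D \sqrt{D}}{2} = \frac{D^{\frac{3}{2}}}{2}$)
$\left(l + p{\left(-201,132 \right)}\right) \left(-9052 + L{\left(c{\left(-6,11 \right)} \right)}\right) = \left(19461 - 60\right) \left(-9052 + \frac{1^{\frac{3}{2}}}{2}\right) = 19401 \left(-9052 + \frac{1}{2} \cdot 1\right) = 19401 \left(-9052 + \frac{1}{2}\right) = 19401 \left(- \frac{18103}{2}\right) = - \frac{351216303}{2}$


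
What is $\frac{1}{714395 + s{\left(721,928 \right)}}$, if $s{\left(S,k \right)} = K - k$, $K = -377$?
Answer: $\frac{1}{713090} \approx 1.4023 \cdot 10^{-6}$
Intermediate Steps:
$s{\left(S,k \right)} = -377 - k$
$\frac{1}{714395 + s{\left(721,928 \right)}} = \frac{1}{714395 - 1305} = \frac{1}{713090}$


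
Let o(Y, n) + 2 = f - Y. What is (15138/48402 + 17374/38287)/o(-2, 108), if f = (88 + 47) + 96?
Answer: 78918053/23782314633 ≈ 0.0033184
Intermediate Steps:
f = 231 (f = 135 + 96 = 231)
o(Y, n) = 229 - Y (o(Y, n) = -2 + (231 - Y) = 229 - Y)
(15138/48402 + 17374/38287)/o(-2, 108) = (15138/48402 + 17374/38287)/(229 - 1*(-2)) = (15138*(1/48402) + 17374*(1/38287))/(229 + 2) = (841/2689 + 17374/38287)/231 = (78918053/102953743)*(1/231) = 78918053/23782314633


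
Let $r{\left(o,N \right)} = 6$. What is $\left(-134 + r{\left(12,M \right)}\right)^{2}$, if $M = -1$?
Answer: $16384$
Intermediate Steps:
$\left(-134 + r{\left(12,M \right)}\right)^{2} = \left(-134 + 6\right)^{2} = \left(-128\right)^{2} = 16384$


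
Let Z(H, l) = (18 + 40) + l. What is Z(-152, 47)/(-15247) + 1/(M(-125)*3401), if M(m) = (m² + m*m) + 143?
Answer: -11210582018/1627885490471 ≈ -0.0068866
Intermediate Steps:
Z(H, l) = 58 + l
M(m) = 143 + 2*m² (M(m) = (m² + m²) + 143 = 2*m² + 143 = 143 + 2*m²)
Z(-152, 47)/(-15247) + 1/(M(-125)*3401) = (58 + 47)/(-15247) + 1/((143 + 2*(-125)²)*3401) = 105*(-1/15247) + (1/3401)/(143 + 2*15625) = -105/15247 + (1/3401)/(143 + 31250) = -105/15247 + (1/3401)/31393 = -105/15247 + (1/31393)*(1/3401) = -105/15247 + 1/106767593 = -11210582018/1627885490471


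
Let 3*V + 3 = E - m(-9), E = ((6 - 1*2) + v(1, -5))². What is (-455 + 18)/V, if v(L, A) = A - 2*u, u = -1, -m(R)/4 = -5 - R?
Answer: -1311/14 ≈ -93.643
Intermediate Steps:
m(R) = 20 + 4*R (m(R) = -4*(-5 - R) = 20 + 4*R)
v(L, A) = 2 + A (v(L, A) = A - 2*(-1) = A + 2 = 2 + A)
E = 1 (E = ((6 - 1*2) + (2 - 5))² = ((6 - 2) - 3)² = (4 - 3)² = 1² = 1)
V = 14/3 (V = -1 + (1 - (20 + 4*(-9)))/3 = -1 + (1 - (20 - 36))/3 = -1 + (1 - 1*(-16))/3 = -1 + (1 + 16)/3 = -1 + (⅓)*17 = -1 + 17/3 = 14/3 ≈ 4.6667)
(-455 + 18)/V = (-455 + 18)/(14/3) = -437*3/14 = -1311/14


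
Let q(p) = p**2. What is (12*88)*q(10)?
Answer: 105600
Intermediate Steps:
(12*88)*q(10) = (12*88)*10**2 = 1056*100 = 105600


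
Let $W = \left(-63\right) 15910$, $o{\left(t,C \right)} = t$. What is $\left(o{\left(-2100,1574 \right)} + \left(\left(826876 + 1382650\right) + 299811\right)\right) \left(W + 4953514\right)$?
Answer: $9906554718608$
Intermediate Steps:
$W = -1002330$
$\left(o{\left(-2100,1574 \right)} + \left(\left(826876 + 1382650\right) + 299811\right)\right) \left(W + 4953514\right) = \left(-2100 + \left(\left(826876 + 1382650\right) + 299811\right)\right) \left(-1002330 + 4953514\right) = \left(-2100 + \left(2209526 + 299811\right)\right) 3951184 = \left(-2100 + 2509337\right) 3951184 = 2507237 \cdot 3951184 = 9906554718608$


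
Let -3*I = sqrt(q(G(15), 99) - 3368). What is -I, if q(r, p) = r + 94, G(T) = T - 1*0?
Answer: I*sqrt(3259)/3 ≈ 19.029*I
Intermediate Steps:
G(T) = T (G(T) = T + 0 = T)
q(r, p) = 94 + r
I = -I*sqrt(3259)/3 (I = -sqrt((94 + 15) - 3368)/3 = -sqrt(109 - 3368)/3 = -I*sqrt(3259)/3 ≈ -19.029*I)
-I = -(-1)*I*sqrt(3259)/3 = I*sqrt(3259)/3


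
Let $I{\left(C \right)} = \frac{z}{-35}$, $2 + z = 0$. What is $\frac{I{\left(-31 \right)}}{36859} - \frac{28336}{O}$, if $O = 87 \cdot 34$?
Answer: $- \frac{630263378}{65793315} \approx -9.5794$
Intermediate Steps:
$z = -2$ ($z = -2 + 0 = -2$)
$O = 2958$
$I{\left(C \right)} = \frac{2}{35}$ ($I{\left(C \right)} = - \frac{2}{-35} = \left(-2\right) \left(- \frac{1}{35}\right) = \frac{2}{35}$)
$\frac{I{\left(-31 \right)}}{36859} - \frac{28336}{O} = \frac{2}{35 \cdot 36859} - \frac{28336}{2958} = \frac{2}{35} \cdot \frac{1}{36859} - \frac{14168}{1479} = \frac{2}{1290065} - \frac{14168}{1479} = - \frac{630263378}{65793315}$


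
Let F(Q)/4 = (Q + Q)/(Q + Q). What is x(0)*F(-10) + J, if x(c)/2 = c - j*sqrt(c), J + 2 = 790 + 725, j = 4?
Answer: 1513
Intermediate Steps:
J = 1513 (J = -2 + (790 + 725) = -2 + 1515 = 1513)
F(Q) = 4 (F(Q) = 4*((Q + Q)/(Q + Q)) = 4*((2*Q)/((2*Q))) = 4*((2*Q)*(1/(2*Q))) = 4*1 = 4)
x(c) = -8*sqrt(c) + 2*c (x(c) = 2*(c - 4*sqrt(c)) = -8*sqrt(c) + 2*c)
x(0)*F(-10) + J = (-8*sqrt(0) + 2*0)*4 + 1513 = (-8*0 + 0)*4 + 1513 = (0 + 0)*4 + 1513 = 0*4 + 1513 = 0 + 1513 = 1513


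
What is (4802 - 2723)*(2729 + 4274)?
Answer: 14559237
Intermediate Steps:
(4802 - 2723)*(2729 + 4274) = 2079*7003 = 14559237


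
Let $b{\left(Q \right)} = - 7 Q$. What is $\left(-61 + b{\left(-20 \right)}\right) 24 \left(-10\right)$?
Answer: $-18960$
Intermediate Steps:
$\left(-61 + b{\left(-20 \right)}\right) 24 \left(-10\right) = \left(-61 - -140\right) 24 \left(-10\right) = \left(-61 + 140\right) \left(-240\right) = 79 \left(-240\right) = -18960$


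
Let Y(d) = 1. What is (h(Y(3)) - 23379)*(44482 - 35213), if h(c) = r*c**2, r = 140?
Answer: -215402291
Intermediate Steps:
h(c) = 140*c**2
(h(Y(3)) - 23379)*(44482 - 35213) = (140*1**2 - 23379)*(44482 - 35213) = (140*1 - 23379)*9269 = (140 - 23379)*9269 = -23239*9269 = -215402291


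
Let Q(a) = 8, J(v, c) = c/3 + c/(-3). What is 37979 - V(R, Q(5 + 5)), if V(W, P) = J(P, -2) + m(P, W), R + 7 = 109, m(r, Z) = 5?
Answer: 37974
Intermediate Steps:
J(v, c) = 0 (J(v, c) = c*(⅓) + c*(-⅓) = c/3 - c/3 = 0)
R = 102 (R = -7 + 109 = 102)
V(W, P) = 5 (V(W, P) = 0 + 5 = 5)
37979 - V(R, Q(5 + 5)) = 37979 - 1*5 = 37979 - 5 = 37974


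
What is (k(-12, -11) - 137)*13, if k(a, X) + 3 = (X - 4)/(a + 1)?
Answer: -19825/11 ≈ -1802.3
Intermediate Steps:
k(a, X) = -3 + (-4 + X)/(1 + a) (k(a, X) = -3 + (X - 4)/(a + 1) = -3 + (-4 + X)/(1 + a))
(k(-12, -11) - 137)*13 = ((-7 - 11 - 3*(-12))/(1 - 12) - 137)*13 = ((-7 - 11 + 36)/(-11) - 137)*13 = (-1/11*18 - 137)*13 = (-18/11 - 137)*13 = -1525/11*13 = -19825/11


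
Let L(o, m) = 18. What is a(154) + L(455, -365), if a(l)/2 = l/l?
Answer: 20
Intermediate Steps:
a(l) = 2 (a(l) = 2*(l/l) = 2*1 = 2)
a(154) + L(455, -365) = 2 + 18 = 20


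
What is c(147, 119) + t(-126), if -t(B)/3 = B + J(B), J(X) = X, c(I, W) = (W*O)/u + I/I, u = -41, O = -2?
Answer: 31275/41 ≈ 762.80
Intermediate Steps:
c(I, W) = 1 + 2*W/41 (c(I, W) = (W*(-2))/(-41) + I/I = -2*W*(-1/41) + 1 = 2*W/41 + 1 = 1 + 2*W/41)
t(B) = -6*B (t(B) = -3*(B + B) = -6*B)
c(147, 119) + t(-126) = (1 + (2/41)*119) - 6*(-126) = (1 + 238/41) + 756 = 279/41 + 756 = 31275/41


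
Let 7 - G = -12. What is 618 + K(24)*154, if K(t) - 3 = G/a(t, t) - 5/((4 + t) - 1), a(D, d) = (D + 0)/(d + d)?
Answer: 186394/27 ≈ 6903.5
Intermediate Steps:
G = 19 (G = 7 - 1*(-12) = 7 + 12 = 19)
a(D, d) = D/(2*d) (a(D, d) = D/((2*d)) = D*(1/(2*d)) = D/(2*d))
K(t) = 41 - 5/(3 + t) (K(t) = 3 + (19/((t/(2*t))) - 5/((4 + t) - 1)) = 3 + (19/(½) - 5/(3 + t)) = 3 + (19*2 - 5/(3 + t)) = 3 + (38 - 5/(3 + t)) = 41 - 5/(3 + t))
618 + K(24)*154 = 618 + ((118 + 41*24)/(3 + 24))*154 = 618 + ((118 + 984)/27)*154 = 618 + ((1/27)*1102)*154 = 618 + (1102/27)*154 = 618 + 169708/27 = 186394/27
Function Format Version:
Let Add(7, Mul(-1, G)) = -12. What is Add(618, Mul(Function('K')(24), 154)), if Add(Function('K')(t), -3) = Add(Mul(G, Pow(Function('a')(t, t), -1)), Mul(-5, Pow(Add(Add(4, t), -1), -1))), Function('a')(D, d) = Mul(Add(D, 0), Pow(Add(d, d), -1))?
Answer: Rational(186394, 27) ≈ 6903.5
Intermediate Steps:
G = 19 (G = Add(7, Mul(-1, -12)) = Add(7, 12) = 19)
Function('a')(D, d) = Mul(Rational(1, 2), D, Pow(d, -1)) (Function('a')(D, d) = Mul(D, Pow(Mul(2, d), -1)) = Mul(D, Mul(Rational(1, 2), Pow(d, -1))) = Mul(Rational(1, 2), D, Pow(d, -1)))
Function('K')(t) = Add(41, Mul(-5, Pow(Add(3, t), -1))) (Function('K')(t) = Add(3, Add(Mul(19, Pow(Mul(Rational(1, 2), t, Pow(t, -1)), -1)), Mul(-5, Pow(Add(Add(4, t), -1), -1)))) = Add(3, Add(Mul(19, Pow(Rational(1, 2), -1)), Mul(-5, Pow(Add(3, t), -1)))) = Add(3, Add(Mul(19, 2), Mul(-5, Pow(Add(3, t), -1)))) = Add(3, Add(38, Mul(-5, Pow(Add(3, t), -1)))) = Add(41, Mul(-5, Pow(Add(3, t), -1))))
Add(618, Mul(Function('K')(24), 154)) = Add(618, Mul(Mul(Pow(Add(3, 24), -1), Add(118, Mul(41, 24))), 154)) = Add(618, Mul(Mul(Pow(27, -1), Add(118, 984)), 154)) = Add(618, Mul(Mul(Rational(1, 27), 1102), 154)) = Add(618, Mul(Rational(1102, 27), 154)) = Add(618, Rational(169708, 27)) = Rational(186394, 27)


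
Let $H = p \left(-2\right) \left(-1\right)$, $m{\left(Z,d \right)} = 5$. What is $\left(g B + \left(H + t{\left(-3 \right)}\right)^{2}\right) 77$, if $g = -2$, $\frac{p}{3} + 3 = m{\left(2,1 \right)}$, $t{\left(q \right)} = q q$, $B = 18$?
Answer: $31185$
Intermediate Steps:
$t{\left(q \right)} = q^{2}$
$p = 6$ ($p = -9 + 3 \cdot 5 = -9 + 15 = 6$)
$H = 12$ ($H = 6 \left(-2\right) \left(-1\right) = \left(-12\right) \left(-1\right) = 12$)
$\left(g B + \left(H + t{\left(-3 \right)}\right)^{2}\right) 77 = \left(\left(-2\right) 18 + \left(12 + \left(-3\right)^{2}\right)^{2}\right) 77 = \left(-36 + \left(12 + 9\right)^{2}\right) 77 = \left(-36 + 21^{2}\right) 77 = \left(-36 + 441\right) 77 = 405 \cdot 77 = 31185$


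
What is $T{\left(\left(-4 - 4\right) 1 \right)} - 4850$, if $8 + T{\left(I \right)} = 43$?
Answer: $-4815$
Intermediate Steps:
$T{\left(I \right)} = 35$ ($T{\left(I \right)} = -8 + 43 = 35$)
$T{\left(\left(-4 - 4\right) 1 \right)} - 4850 = 35 - 4850 = -4815$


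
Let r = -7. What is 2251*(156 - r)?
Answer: 366913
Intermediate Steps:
2251*(156 - r) = 2251*(156 - 1*(-7)) = 2251*(156 + 7) = 2251*163 = 366913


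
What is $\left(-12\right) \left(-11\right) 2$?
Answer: $264$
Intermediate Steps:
$\left(-12\right) \left(-11\right) 2 = 132 \cdot 2 = 264$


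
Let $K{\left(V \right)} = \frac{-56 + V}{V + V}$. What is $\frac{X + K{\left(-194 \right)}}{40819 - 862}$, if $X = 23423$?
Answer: $\frac{1514729}{2583886} \approx 0.58622$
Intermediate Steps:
$K{\left(V \right)} = \frac{-56 + V}{2 V}$
$\frac{X + K{\left(-194 \right)}}{40819 - 862} = \frac{23423 + \frac{-56 - 194}{2 \left(-194\right)}}{40819 - 862} = \frac{23423 + \frac{1}{2} \left(- \frac{1}{194}\right) \left(-250\right)}{39957} = \left(23423 + \frac{125}{194}\right) \frac{1}{39957} = \frac{4544187}{194} \cdot \frac{1}{39957} = \frac{1514729}{2583886}$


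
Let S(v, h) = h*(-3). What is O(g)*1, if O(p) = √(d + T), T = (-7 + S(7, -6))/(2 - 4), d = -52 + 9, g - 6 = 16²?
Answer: I*√194/2 ≈ 6.9642*I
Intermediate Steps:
S(v, h) = -3*h
g = 262 (g = 6 + 16² = 6 + 256 = 262)
d = -43
T = -11/2 (T = (-7 - 3*(-6))/(2 - 4) = (-7 + 18)/(-2) = 11*(-½) = -11/2 ≈ -5.5000)
O(p) = I*√194/2 (O(p) = √(-43 - 11/2) = √(-97/2) = I*√194/2)
O(g)*1 = (I*√194/2)*1 = I*√194/2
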